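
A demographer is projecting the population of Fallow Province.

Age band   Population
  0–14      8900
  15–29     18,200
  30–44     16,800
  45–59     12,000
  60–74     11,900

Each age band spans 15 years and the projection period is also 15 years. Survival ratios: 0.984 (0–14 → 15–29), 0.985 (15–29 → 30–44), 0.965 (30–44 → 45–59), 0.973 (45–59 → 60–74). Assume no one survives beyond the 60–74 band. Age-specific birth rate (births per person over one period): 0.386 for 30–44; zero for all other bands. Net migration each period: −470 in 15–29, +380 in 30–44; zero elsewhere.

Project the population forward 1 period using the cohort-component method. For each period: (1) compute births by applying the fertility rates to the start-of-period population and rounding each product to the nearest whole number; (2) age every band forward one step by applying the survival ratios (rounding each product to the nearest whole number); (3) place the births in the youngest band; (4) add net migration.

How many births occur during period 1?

(Groups numbered youngest = 1 to oldest = 5.)
— Period 1 —
Births: 16800 × 0.386 = 6485
Group 2: 8900 × 0.984 = 8758
Group 3: 18200 × 0.985 = 17927
Group 4: 16800 × 0.965 = 16212
Group 5: 12000 × 0.973 = 11676
Net migration: Group 2 − 470 → 8288; Group 3 + 380 → 18307
Population now: 0–14=6485, 15–29=8288, 30–44=18307, 45–59=16212, 60–74=11676

6485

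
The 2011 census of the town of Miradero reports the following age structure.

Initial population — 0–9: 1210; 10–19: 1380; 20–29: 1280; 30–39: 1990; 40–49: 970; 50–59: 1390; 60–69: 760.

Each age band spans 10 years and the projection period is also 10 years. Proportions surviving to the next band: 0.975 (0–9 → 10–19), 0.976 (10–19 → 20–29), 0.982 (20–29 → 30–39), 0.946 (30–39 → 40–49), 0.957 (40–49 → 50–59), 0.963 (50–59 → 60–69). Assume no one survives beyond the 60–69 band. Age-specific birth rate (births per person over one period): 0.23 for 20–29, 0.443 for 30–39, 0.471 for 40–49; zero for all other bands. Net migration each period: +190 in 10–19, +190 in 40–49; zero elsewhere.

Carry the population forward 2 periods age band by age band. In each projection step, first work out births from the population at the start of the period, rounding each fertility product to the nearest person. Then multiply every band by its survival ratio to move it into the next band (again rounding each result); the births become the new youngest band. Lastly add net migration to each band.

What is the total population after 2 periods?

Period 1:
Births: 1280 × 0.23 = 294 ; 1990 × 0.443 = 882 ; 970 × 0.471 = 457 → total 1633
10–19: 1210 × 0.975 = 1180
20–29: 1380 × 0.976 = 1347
30–39: 1280 × 0.982 = 1257
40–49: 1990 × 0.946 = 1883
50–59: 970 × 0.957 = 928
60–69: 1390 × 0.963 = 1339
Net migration: 10–19 + 190 → 1370; 40–49 + 190 → 2073
End of period: [1633, 1370, 1347, 1257, 2073, 928, 1339]
Period 2:
Births: 1347 × 0.23 = 310 ; 1257 × 0.443 = 557 ; 2073 × 0.471 = 976 → total 1843
10–19: 1633 × 0.975 = 1592
20–29: 1370 × 0.976 = 1337
30–39: 1347 × 0.982 = 1323
40–49: 1257 × 0.946 = 1189
50–59: 2073 × 0.957 = 1984
60–69: 928 × 0.963 = 894
Net migration: 10–19 + 190 → 1782; 40–49 + 190 → 1379
End of period: [1843, 1782, 1337, 1323, 1379, 1984, 894]
Total after period 2: 1843 + 1782 + 1337 + 1323 + 1379 + 1984 + 894 = 10542

10542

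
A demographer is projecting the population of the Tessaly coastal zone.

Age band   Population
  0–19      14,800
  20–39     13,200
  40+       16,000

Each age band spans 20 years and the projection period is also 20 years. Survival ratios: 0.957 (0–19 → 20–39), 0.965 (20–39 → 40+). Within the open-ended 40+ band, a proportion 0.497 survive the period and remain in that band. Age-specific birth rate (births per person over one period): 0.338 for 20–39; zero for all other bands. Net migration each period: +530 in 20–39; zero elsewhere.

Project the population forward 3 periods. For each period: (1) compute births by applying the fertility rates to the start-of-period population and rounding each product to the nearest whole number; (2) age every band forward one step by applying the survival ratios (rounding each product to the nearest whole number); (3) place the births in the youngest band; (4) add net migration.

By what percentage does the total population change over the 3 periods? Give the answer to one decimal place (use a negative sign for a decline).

-46.1

[period 1]
Births: 13200 × 0.338 = 4462
20–39: 14800 × 0.957 = 14164
40+: 13200 × 0.965 + 16000 × 0.497 = 12738 + 7952 = 20690
Net migration: 20–39 + 530 → 14694
Population now: 0–19=4462, 20–39=14694, 40+=20690
[period 2]
Births: 14694 × 0.338 = 4967
20–39: 4462 × 0.957 = 4270
40+: 14694 × 0.965 + 20690 × 0.497 = 14180 + 10283 = 24463
Net migration: 20–39 + 530 → 4800
Population now: 0–19=4967, 20–39=4800, 40+=24463
[period 3]
Births: 4800 × 0.338 = 1622
20–39: 4967 × 0.957 = 4753
40+: 4800 × 0.965 + 24463 × 0.497 = 4632 + 12158 = 16790
Net migration: 20–39 + 530 → 5283
Population now: 0–19=1622, 20–39=5283, 40+=16790
Total: 44000 → 23695; change = -20305; percentage change = -46.1%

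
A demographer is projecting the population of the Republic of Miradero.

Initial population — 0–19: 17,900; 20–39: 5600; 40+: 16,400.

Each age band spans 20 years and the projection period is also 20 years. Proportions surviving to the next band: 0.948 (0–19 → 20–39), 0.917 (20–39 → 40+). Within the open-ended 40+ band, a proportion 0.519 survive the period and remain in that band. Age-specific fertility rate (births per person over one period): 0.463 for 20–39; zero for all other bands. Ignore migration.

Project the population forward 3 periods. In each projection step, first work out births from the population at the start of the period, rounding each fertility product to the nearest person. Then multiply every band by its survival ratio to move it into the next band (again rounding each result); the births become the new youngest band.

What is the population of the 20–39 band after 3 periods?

Let band 1 be 0–19 through band 3 = 40+.
[period 1]
Births: 5600 × 0.463 = 2593
Band 2: 17900 × 0.948 = 16969
Band 3: 5600 × 0.917 + 16400 × 0.519 = 5135 + 8512 = 13647
Population now: 0–19=2593, 20–39=16969, 40+=13647
[period 2]
Births: 16969 × 0.463 = 7857
Band 2: 2593 × 0.948 = 2458
Band 3: 16969 × 0.917 + 13647 × 0.519 = 15561 + 7083 = 22644
Population now: 0–19=7857, 20–39=2458, 40+=22644
[period 3]
Births: 2458 × 0.463 = 1138
Band 2: 7857 × 0.948 = 7448
Band 3: 2458 × 0.917 + 22644 × 0.519 = 2254 + 11752 = 14006
Population now: 0–19=1138, 20–39=7448, 40+=14006

7448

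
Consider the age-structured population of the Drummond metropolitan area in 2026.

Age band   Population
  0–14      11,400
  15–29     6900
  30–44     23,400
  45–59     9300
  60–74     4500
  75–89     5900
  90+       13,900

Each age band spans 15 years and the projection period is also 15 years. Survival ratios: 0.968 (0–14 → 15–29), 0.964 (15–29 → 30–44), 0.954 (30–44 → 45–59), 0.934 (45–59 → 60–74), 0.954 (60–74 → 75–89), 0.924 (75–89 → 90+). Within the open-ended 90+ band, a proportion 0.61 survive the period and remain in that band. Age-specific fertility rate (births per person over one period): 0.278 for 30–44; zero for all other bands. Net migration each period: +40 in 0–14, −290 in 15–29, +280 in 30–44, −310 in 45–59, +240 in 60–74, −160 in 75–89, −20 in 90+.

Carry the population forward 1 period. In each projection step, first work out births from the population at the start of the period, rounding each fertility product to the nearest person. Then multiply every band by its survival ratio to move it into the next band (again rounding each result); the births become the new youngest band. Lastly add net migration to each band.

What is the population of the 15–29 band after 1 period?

Period 1:
Births: 23400 * 0.278 = 6505
15–29: 11400 * 0.968 = 11035
30–44: 6900 * 0.964 = 6652
45–59: 23400 * 0.954 = 22324
60–74: 9300 * 0.934 = 8686
75–89: 4500 * 0.954 = 4293
90+: 5900 * 0.924 + 13900 * 0.61 = 5452 + 8479 = 13931
Net migration: 0–14 + 40 → 6545; 15–29 − 290 → 10745; 30–44 + 280 → 6932; 45–59 − 310 → 22014; 60–74 + 240 → 8926; 75–89 − 160 → 4133; 90+ − 20 → 13911
→ [6545, 10745, 6932, 22014, 8926, 4133, 13911]

10745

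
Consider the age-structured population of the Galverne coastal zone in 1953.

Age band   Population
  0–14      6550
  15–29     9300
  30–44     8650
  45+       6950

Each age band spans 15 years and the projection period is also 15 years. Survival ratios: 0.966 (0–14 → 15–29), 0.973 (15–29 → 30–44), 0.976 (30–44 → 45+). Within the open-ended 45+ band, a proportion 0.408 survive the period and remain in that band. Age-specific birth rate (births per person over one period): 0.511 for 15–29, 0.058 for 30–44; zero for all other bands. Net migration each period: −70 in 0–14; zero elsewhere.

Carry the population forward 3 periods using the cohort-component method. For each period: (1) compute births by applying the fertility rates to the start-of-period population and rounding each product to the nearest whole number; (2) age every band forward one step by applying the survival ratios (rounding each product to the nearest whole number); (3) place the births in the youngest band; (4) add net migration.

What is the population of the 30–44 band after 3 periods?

4873

Numbering the bands 1..4 from youngest to oldest:
[period 1]
Births: 9300 * 0.511 = 4752  |  8650 * 0.058 = 502 → total 5254
Band 2: 6550 * 0.966 = 6327
Band 3: 9300 * 0.973 = 9049
Band 4: 8650 * 0.976 + 6950 * 0.408 = 8442 + 2836 = 11278
Net migration: Band 1 − 70 → 5184
Giving 5184 / 6327 / 9049 / 11278.
[period 2]
Births: 6327 * 0.511 = 3233  |  9049 * 0.058 = 525 → total 3758
Band 2: 5184 * 0.966 = 5008
Band 3: 6327 * 0.973 = 6156
Band 4: 9049 * 0.976 + 11278 * 0.408 = 8832 + 4601 = 13433
Net migration: Band 1 − 70 → 3688
Giving 3688 / 5008 / 6156 / 13433.
[period 3]
Births: 5008 * 0.511 = 2559  |  6156 * 0.058 = 357 → total 2916
Band 2: 3688 * 0.966 = 3563
Band 3: 5008 * 0.973 = 4873
Band 4: 6156 * 0.976 + 13433 * 0.408 = 6008 + 5481 = 11489
Net migration: Band 1 − 70 → 2846
Giving 2846 / 3563 / 4873 / 11489.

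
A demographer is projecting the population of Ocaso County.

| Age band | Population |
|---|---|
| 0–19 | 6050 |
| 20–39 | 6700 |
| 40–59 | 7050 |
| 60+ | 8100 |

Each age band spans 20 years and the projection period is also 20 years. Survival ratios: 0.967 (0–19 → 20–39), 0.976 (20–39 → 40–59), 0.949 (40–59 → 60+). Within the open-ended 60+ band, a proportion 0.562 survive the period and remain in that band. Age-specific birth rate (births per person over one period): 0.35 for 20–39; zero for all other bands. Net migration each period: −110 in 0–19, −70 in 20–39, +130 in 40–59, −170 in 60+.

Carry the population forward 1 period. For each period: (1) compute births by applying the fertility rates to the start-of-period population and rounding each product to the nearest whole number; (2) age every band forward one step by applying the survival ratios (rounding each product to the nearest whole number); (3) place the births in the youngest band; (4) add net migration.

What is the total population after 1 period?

25756

[period 1]
Births: 6700 × 0.35 = 2345
20–39: 6050 × 0.967 = 5850
40–59: 6700 × 0.976 = 6539
60+: 7050 × 0.949 + 8100 × 0.562 = 6690 + 4552 = 11242
Net migration: 0–19 − 110 → 2235; 20–39 − 70 → 5780; 40–59 + 130 → 6669; 60+ − 170 → 11072
End of period: [2235, 5780, 6669, 11072]
Total after period 1: 2235 + 5780 + 6669 + 11072 = 25756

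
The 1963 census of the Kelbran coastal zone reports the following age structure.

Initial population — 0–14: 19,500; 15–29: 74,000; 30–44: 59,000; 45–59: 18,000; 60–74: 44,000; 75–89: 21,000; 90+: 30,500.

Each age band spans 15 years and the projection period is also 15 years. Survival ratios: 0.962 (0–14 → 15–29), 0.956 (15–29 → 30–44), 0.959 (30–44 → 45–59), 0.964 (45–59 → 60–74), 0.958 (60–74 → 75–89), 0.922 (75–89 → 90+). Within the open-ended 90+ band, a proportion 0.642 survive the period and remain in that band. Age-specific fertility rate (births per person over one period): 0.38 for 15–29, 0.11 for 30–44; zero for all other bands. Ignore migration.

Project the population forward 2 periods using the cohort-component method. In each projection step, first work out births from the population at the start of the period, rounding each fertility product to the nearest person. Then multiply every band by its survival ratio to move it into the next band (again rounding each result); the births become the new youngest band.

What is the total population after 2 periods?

269014

(Groups numbered youngest = 1 to oldest = 7.)
— Period 1 —
Births: 74000 × 0.38 = 28120 ; 59000 × 0.11 = 6490 — total 34610
Group 2: 19500 × 0.962 = 18759
Group 3: 74000 × 0.956 = 70744
Group 4: 59000 × 0.959 = 56581
Group 5: 18000 × 0.964 = 17352
Group 6: 44000 × 0.958 = 42152
Group 7: 21000 × 0.922 + 30500 × 0.642 = 19362 + 19581 = 38943
Population now: 0–14=34610, 15–29=18759, 30–44=70744, 45–59=56581, 60–74=17352, 75–89=42152, 90+=38943
— Period 2 —
Births: 18759 × 0.38 = 7128 ; 70744 × 0.11 = 7782 — total 14910
Group 2: 34610 × 0.962 = 33295
Group 3: 18759 × 0.956 = 17934
Group 4: 70744 × 0.959 = 67843
Group 5: 56581 × 0.964 = 54544
Group 6: 17352 × 0.958 = 16623
Group 7: 42152 × 0.922 + 38943 × 0.642 = 38864 + 25001 = 63865
Population now: 0–14=14910, 15–29=33295, 30–44=17934, 45–59=67843, 60–74=54544, 75–89=16623, 90+=63865
Total after period 2: 14910 + 33295 + 17934 + 67843 + 54544 + 16623 + 63865 = 269014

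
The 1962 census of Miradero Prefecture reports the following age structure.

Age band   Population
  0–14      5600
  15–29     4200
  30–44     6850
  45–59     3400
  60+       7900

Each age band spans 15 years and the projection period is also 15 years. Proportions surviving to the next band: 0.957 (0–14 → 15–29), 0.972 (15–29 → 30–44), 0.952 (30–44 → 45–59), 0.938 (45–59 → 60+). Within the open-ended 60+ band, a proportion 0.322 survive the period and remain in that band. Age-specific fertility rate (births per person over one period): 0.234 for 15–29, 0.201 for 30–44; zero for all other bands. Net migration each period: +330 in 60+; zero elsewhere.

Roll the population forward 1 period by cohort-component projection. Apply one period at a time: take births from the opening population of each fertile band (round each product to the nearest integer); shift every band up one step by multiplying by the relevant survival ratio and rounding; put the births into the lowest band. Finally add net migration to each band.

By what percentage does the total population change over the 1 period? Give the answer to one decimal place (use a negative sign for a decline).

Call the groups 1 to 5, youngest first.
— Period 1 —
Births: 4200 × 0.234 = 983  |  6850 × 0.201 = 1377 → 2360
Group 2: 5600 × 0.957 = 5359
Group 3: 4200 × 0.972 = 4082
Group 4: 6850 × 0.952 = 6521
Group 5: 3400 × 0.938 + 7900 × 0.322 = 3189 + 2544 = 5733
Net migration: Group 5 + 330 → 6063
End of period: [2360, 5359, 4082, 6521, 6063]
Total: 27950 → 24385; change = -3565; percentage change = -12.8%

-12.8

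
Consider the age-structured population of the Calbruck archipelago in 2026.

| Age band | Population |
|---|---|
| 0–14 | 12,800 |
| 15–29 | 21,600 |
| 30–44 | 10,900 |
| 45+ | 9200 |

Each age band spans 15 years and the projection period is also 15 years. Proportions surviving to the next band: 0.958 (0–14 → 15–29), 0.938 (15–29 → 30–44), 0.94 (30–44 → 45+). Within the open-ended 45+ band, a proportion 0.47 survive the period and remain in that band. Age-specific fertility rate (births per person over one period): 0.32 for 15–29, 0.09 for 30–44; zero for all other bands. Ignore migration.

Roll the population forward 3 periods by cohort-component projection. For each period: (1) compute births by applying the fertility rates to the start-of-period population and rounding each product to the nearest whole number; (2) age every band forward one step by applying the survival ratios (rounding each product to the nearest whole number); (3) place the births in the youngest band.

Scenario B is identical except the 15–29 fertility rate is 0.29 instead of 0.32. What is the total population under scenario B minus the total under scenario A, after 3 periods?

— Period 1 —
Births: 21600 * 0.32 = 6912 ; 10900 * 0.09 = 981 ⇒ total 7893
15–29: 12800 * 0.958 = 12262
30–44: 21600 * 0.938 = 20261
45+: 10900 * 0.94 + 9200 * 0.47 = 10246 + 4324 = 14570
Giving 7893 / 12262 / 20261 / 14570.
— Period 2 —
Births: 12262 * 0.32 = 3924 ; 20261 * 0.09 = 1823 ⇒ total 5747
15–29: 7893 * 0.958 = 7561
30–44: 12262 * 0.938 = 11502
45+: 20261 * 0.94 + 14570 * 0.47 = 19045 + 6848 = 25893
Giving 5747 / 7561 / 11502 / 25893.
— Period 3 —
Births: 7561 * 0.32 = 2420 ; 11502 * 0.09 = 1035 ⇒ total 3455
15–29: 5747 * 0.958 = 5506
30–44: 7561 * 0.938 = 7092
45+: 11502 * 0.94 + 25893 * 0.47 = 10812 + 12170 = 22982
Giving 3455 / 5506 / 7092 / 22982.
Scenario A total after 3 periods: 39035
Scenario B projection —
— Period 1 —
Births: 21600 * 0.29 = 6264 ; 10900 * 0.09 = 981 ⇒ total 7245
15–29: 12800 * 0.958 = 12262
30–44: 21600 * 0.938 = 20261
45+: 10900 * 0.94 + 9200 * 0.47 = 10246 + 4324 = 14570
Giving 7245 / 12262 / 20261 / 14570.
— Period 2 —
Births: 12262 * 0.29 = 3556 ; 20261 * 0.09 = 1823 ⇒ total 5379
15–29: 7245 * 0.958 = 6941
30–44: 12262 * 0.938 = 11502
45+: 20261 * 0.94 + 14570 * 0.47 = 19045 + 6848 = 25893
Giving 5379 / 6941 / 11502 / 25893.
— Period 3 —
Births: 6941 * 0.29 = 2013 ; 11502 * 0.09 = 1035 ⇒ total 3048
15–29: 5379 * 0.958 = 5153
30–44: 6941 * 0.938 = 6511
45+: 11502 * 0.94 + 25893 * 0.47 = 10812 + 12170 = 22982
Giving 3048 / 5153 / 6511 / 22982.
Scenario B total after 3 periods: 37694
Difference B − A = 37694 − 39035 = -1341

-1341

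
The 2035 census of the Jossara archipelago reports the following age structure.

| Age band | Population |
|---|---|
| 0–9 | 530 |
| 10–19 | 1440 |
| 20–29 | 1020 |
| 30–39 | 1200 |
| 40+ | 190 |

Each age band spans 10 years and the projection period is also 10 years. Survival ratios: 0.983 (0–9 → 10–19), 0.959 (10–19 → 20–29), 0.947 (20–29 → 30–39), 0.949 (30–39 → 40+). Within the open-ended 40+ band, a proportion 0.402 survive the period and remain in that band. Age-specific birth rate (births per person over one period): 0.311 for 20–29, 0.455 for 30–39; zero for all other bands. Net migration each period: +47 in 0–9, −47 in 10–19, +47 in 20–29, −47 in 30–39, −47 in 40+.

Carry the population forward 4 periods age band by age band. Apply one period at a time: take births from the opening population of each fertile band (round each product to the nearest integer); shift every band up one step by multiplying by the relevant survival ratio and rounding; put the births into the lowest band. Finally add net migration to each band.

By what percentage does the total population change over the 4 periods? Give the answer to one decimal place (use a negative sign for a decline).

— Period 1 —
Births: 1020 × 0.311 = 317 ; 1200 × 0.455 = 546 — total 863
10–19: 530 × 0.983 = 521
20–29: 1440 × 0.959 = 1381
30–39: 1020 × 0.947 = 966
40+: 1200 × 0.949 + 190 × 0.402 = 1139 + 76 = 1215
Net migration: 0–9 + 47 → 910; 10–19 − 47 → 474; 20–29 + 47 → 1428; 30–39 − 47 → 919; 40+ − 47 → 1168
Giving 910 / 474 / 1428 / 919 / 1168.
— Period 2 —
Births: 1428 × 0.311 = 444 ; 919 × 0.455 = 418 — total 862
10–19: 910 × 0.983 = 895
20–29: 474 × 0.959 = 455
30–39: 1428 × 0.947 = 1352
40+: 919 × 0.949 + 1168 × 0.402 = 872 + 470 = 1342
Net migration: 0–9 + 47 → 909; 10–19 − 47 → 848; 20–29 + 47 → 502; 30–39 − 47 → 1305; 40+ − 47 → 1295
Giving 909 / 848 / 502 / 1305 / 1295.
— Period 3 —
Births: 502 × 0.311 = 156 ; 1305 × 0.455 = 594 — total 750
10–19: 909 × 0.983 = 894
20–29: 848 × 0.959 = 813
30–39: 502 × 0.947 = 475
40+: 1305 × 0.949 + 1295 × 0.402 = 1238 + 521 = 1759
Net migration: 0–9 + 47 → 797; 10–19 − 47 → 847; 20–29 + 47 → 860; 30–39 − 47 → 428; 40+ − 47 → 1712
Giving 797 / 847 / 860 / 428 / 1712.
— Period 4 —
Births: 860 × 0.311 = 267 ; 428 × 0.455 = 195 — total 462
10–19: 797 × 0.983 = 783
20–29: 847 × 0.959 = 812
30–39: 860 × 0.947 = 814
40+: 428 × 0.949 + 1712 × 0.402 = 406 + 688 = 1094
Net migration: 0–9 + 47 → 509; 10–19 − 47 → 736; 20–29 + 47 → 859; 30–39 − 47 → 767; 40+ − 47 → 1047
Giving 509 / 736 / 859 / 767 / 1047.
Total: 4380 → 3918; change = -462; percentage change = -10.5%

-10.5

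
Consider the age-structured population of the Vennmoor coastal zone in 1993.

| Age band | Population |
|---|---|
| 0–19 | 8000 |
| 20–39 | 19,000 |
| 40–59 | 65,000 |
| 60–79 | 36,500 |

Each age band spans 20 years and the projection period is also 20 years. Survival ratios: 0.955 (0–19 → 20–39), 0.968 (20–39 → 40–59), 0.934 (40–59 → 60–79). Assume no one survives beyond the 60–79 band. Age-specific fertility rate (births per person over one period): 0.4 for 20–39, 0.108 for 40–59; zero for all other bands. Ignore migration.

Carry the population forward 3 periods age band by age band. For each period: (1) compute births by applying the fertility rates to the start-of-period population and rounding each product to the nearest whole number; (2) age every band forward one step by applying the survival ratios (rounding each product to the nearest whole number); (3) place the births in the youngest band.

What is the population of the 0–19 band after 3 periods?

(Bands numbered youngest = 1 to oldest = 4.)
[period 1]
Births: 19000 × 0.4 = 7600 ; 65000 × 0.108 = 7020 — total 14620
Band 2: 8000 × 0.955 = 7640
Band 3: 19000 × 0.968 = 18392
Band 4: 65000 × 0.934 = 60710
Population now: 0–19=14620, 20–39=7640, 40–59=18392, 60–79=60710
[period 2]
Births: 7640 × 0.4 = 3056 ; 18392 × 0.108 = 1986 — total 5042
Band 2: 14620 × 0.955 = 13962
Band 3: 7640 × 0.968 = 7396
Band 4: 18392 × 0.934 = 17178
Population now: 0–19=5042, 20–39=13962, 40–59=7396, 60–79=17178
[period 3]
Births: 13962 × 0.4 = 5585 ; 7396 × 0.108 = 799 — total 6384
Band 2: 5042 × 0.955 = 4815
Band 3: 13962 × 0.968 = 13515
Band 4: 7396 × 0.934 = 6908
Population now: 0–19=6384, 20–39=4815, 40–59=13515, 60–79=6908

6384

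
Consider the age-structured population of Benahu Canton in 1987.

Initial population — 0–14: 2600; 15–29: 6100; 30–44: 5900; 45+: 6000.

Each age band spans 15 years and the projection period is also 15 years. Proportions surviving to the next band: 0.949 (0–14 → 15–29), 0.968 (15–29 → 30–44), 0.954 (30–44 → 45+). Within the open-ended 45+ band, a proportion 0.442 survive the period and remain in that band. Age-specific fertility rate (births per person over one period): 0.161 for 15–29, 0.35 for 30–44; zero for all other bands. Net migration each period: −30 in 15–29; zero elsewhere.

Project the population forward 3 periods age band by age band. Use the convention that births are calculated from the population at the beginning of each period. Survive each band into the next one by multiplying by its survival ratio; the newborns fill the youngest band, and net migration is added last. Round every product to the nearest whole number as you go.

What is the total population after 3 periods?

12719

Period 1:
Births: 6100 × 0.161 = 982  |  5900 × 0.35 = 2065 — total 3047
15–29: 2600 × 0.949 = 2467
30–44: 6100 × 0.968 = 5905
45+: 5900 × 0.954 + 6000 × 0.442 = 5629 + 2652 = 8281
Net migration: 15–29 − 30 → 2437
Population now: 0–14=3047, 15–29=2437, 30–44=5905, 45+=8281
Period 2:
Births: 2437 × 0.161 = 392  |  5905 × 0.35 = 2067 — total 2459
15–29: 3047 × 0.949 = 2892
30–44: 2437 × 0.968 = 2359
45+: 5905 × 0.954 + 8281 × 0.442 = 5633 + 3660 = 9293
Net migration: 15–29 − 30 → 2862
Population now: 0–14=2459, 15–29=2862, 30–44=2359, 45+=9293
Period 3:
Births: 2862 × 0.161 = 461  |  2359 × 0.35 = 826 — total 1287
15–29: 2459 × 0.949 = 2334
30–44: 2862 × 0.968 = 2770
45+: 2359 × 0.954 + 9293 × 0.442 = 2250 + 4108 = 6358
Net migration: 15–29 − 30 → 2304
Population now: 0–14=1287, 15–29=2304, 30–44=2770, 45+=6358
Total after period 3: 1287 + 2304 + 2770 + 6358 = 12719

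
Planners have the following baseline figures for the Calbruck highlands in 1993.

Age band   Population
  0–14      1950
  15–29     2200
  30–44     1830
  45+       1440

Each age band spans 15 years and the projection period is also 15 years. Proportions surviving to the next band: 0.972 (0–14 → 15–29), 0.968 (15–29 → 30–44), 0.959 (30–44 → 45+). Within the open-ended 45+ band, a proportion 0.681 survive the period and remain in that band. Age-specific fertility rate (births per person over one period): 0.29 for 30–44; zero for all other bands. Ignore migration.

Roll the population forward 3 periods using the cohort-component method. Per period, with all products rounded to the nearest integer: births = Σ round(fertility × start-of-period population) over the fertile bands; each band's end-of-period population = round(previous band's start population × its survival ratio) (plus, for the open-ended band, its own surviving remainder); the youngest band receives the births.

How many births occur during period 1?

Call the groups 1 to 4, youngest first.
Period 1:
Births: 1830 × 0.29 = 531
Group 2: 1950 × 0.972 = 1895
Group 3: 2200 × 0.968 = 2130
Group 4: 1830 × 0.959 + 1440 × 0.681 = 1755 + 981 = 2736
Giving 531 / 1895 / 2130 / 2736.

531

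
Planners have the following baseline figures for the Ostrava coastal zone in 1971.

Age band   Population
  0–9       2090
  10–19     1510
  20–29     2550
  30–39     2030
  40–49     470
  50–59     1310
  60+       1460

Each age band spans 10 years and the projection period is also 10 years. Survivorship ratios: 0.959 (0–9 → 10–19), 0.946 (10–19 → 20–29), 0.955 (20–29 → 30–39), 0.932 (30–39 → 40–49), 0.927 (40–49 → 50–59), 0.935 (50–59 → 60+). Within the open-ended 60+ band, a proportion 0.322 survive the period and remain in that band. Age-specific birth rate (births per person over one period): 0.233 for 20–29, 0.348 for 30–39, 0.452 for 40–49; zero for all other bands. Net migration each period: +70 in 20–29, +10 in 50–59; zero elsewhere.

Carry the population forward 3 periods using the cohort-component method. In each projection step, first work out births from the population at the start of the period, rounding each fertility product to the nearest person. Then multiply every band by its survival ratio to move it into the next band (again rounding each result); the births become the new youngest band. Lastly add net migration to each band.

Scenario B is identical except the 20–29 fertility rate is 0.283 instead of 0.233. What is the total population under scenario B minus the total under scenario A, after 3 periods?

286

Period 1.
Births: 2550 * 0.233 = 594  |  2030 * 0.348 = 706  |  470 * 0.452 = 212 — total 1512
10–19: 2090 * 0.959 = 2004
20–29: 1510 * 0.946 = 1428
30–39: 2550 * 0.955 = 2435
40–49: 2030 * 0.932 = 1892
50–59: 470 * 0.927 = 436
60+: 1310 * 0.935 + 1460 * 0.322 = 1225 + 470 = 1695
Net migration: 20–29 + 70 → 1498; 50–59 + 10 → 446
Giving 1512 / 2004 / 1498 / 2435 / 1892 / 446 / 1695.
Period 2.
Births: 1498 * 0.233 = 349  |  2435 * 0.348 = 847  |  1892 * 0.452 = 855 — total 2051
10–19: 1512 * 0.959 = 1450
20–29: 2004 * 0.946 = 1896
30–39: 1498 * 0.955 = 1431
40–49: 2435 * 0.932 = 2269
50–59: 1892 * 0.927 = 1754
60+: 446 * 0.935 + 1695 * 0.322 = 417 + 546 = 963
Net migration: 20–29 + 70 → 1966; 50–59 + 10 → 1764
Giving 2051 / 1450 / 1966 / 1431 / 2269 / 1764 / 963.
Period 3.
Births: 1966 * 0.233 = 458  |  1431 * 0.348 = 498  |  2269 * 0.452 = 1026 — total 1982
10–19: 2051 * 0.959 = 1967
20–29: 1450 * 0.946 = 1372
30–39: 1966 * 0.955 = 1878
40–49: 1431 * 0.932 = 1334
50–59: 2269 * 0.927 = 2103
60+: 1764 * 0.935 + 963 * 0.322 = 1649 + 310 = 1959
Net migration: 20–29 + 70 → 1442; 50–59 + 10 → 2113
Giving 1982 / 1967 / 1442 / 1878 / 1334 / 2113 / 1959.
Scenario A total after 3 periods: 12675
Scenario B projection —
Period 1.
Births: 2550 * 0.283 = 722  |  2030 * 0.348 = 706  |  470 * 0.452 = 212 — total 1640
10–19: 2090 * 0.959 = 2004
20–29: 1510 * 0.946 = 1428
30–39: 2550 * 0.955 = 2435
40–49: 2030 * 0.932 = 1892
50–59: 470 * 0.927 = 436
60+: 1310 * 0.935 + 1460 * 0.322 = 1225 + 470 = 1695
Net migration: 20–29 + 70 → 1498; 50–59 + 10 → 446
Giving 1640 / 2004 / 1498 / 2435 / 1892 / 446 / 1695.
Period 2.
Births: 1498 * 0.283 = 424  |  2435 * 0.348 = 847  |  1892 * 0.452 = 855 — total 2126
10–19: 1640 * 0.959 = 1573
20–29: 2004 * 0.946 = 1896
30–39: 1498 * 0.955 = 1431
40–49: 2435 * 0.932 = 2269
50–59: 1892 * 0.927 = 1754
60+: 446 * 0.935 + 1695 * 0.322 = 417 + 546 = 963
Net migration: 20–29 + 70 → 1966; 50–59 + 10 → 1764
Giving 2126 / 1573 / 1966 / 1431 / 2269 / 1764 / 963.
Period 3.
Births: 1966 * 0.283 = 556  |  1431 * 0.348 = 498  |  2269 * 0.452 = 1026 — total 2080
10–19: 2126 * 0.959 = 2039
20–29: 1573 * 0.946 = 1488
30–39: 1966 * 0.955 = 1878
40–49: 1431 * 0.932 = 1334
50–59: 2269 * 0.927 = 2103
60+: 1764 * 0.935 + 963 * 0.322 = 1649 + 310 = 1959
Net migration: 20–29 + 70 → 1558; 50–59 + 10 → 2113
Giving 2080 / 2039 / 1558 / 1878 / 1334 / 2113 / 1959.
Scenario B total after 3 periods: 12961
Difference B − A = 12961 − 12675 = 286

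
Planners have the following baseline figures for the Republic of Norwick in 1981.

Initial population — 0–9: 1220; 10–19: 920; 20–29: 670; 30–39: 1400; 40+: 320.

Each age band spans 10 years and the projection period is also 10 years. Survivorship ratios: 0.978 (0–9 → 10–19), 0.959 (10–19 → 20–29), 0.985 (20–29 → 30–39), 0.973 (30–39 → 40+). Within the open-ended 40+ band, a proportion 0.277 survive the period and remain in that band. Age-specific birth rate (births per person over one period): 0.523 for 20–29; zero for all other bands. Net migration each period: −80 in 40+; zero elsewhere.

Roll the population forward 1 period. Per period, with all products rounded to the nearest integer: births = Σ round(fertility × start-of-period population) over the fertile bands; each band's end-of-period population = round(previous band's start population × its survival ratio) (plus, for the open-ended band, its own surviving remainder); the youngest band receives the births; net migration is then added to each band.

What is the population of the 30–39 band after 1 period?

Let group 1 be 0–9 through group 5 = 40+.
[period 1]
Births: 670 × 0.523 = 350
Group 2: 1220 × 0.978 = 1193
Group 3: 920 × 0.959 = 882
Group 4: 670 × 0.985 = 660
Group 5: 1400 × 0.973 + 320 × 0.277 = 1362 + 89 = 1451
Net migration: Group 5 − 80 → 1371
Giving 350 / 1193 / 882 / 660 / 1371.

660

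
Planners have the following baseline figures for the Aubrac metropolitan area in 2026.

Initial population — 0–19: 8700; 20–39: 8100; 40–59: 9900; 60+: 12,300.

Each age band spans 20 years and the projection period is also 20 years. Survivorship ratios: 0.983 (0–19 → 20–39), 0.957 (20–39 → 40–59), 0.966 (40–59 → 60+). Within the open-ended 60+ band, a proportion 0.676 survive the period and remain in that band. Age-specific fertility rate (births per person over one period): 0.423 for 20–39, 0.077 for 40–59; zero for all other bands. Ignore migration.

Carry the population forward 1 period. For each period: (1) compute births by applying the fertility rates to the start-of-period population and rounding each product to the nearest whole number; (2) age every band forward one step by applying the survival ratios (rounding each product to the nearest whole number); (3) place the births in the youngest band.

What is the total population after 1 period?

38370

Period 1.
Births: 8100 * 0.423 = 3426 ; 9900 * 0.077 = 762 — total 4188
20–39: 8700 * 0.983 = 8552
40–59: 8100 * 0.957 = 7752
60+: 9900 * 0.966 + 12300 * 0.676 = 9563 + 8315 = 17878
End of period: [4188, 8552, 7752, 17878]
Total after period 1: 4188 + 8552 + 7752 + 17878 = 38370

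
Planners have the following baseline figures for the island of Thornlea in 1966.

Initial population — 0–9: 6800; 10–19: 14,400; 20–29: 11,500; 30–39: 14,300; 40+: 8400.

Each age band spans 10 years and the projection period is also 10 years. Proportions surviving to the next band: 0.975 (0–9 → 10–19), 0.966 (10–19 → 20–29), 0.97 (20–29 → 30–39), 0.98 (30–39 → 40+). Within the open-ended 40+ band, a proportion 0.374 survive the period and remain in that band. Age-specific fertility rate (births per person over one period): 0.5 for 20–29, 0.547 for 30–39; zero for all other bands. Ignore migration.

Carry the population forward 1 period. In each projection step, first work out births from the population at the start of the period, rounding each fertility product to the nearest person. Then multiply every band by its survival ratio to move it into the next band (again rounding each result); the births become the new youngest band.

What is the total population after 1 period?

After projecting period 1:
Births: 11500 * 0.5 = 5750, 14300 * 0.547 = 7822 → 13572
10–19: 6800 * 0.975 = 6630
20–29: 14400 * 0.966 = 13910
30–39: 11500 * 0.97 = 11155
40+: 14300 * 0.98 + 8400 * 0.374 = 14014 + 3142 = 17156
Giving 13572 / 6630 / 13910 / 11155 / 17156.
Total after period 1: 13572 + 6630 + 13910 + 11155 + 17156 = 62423

62423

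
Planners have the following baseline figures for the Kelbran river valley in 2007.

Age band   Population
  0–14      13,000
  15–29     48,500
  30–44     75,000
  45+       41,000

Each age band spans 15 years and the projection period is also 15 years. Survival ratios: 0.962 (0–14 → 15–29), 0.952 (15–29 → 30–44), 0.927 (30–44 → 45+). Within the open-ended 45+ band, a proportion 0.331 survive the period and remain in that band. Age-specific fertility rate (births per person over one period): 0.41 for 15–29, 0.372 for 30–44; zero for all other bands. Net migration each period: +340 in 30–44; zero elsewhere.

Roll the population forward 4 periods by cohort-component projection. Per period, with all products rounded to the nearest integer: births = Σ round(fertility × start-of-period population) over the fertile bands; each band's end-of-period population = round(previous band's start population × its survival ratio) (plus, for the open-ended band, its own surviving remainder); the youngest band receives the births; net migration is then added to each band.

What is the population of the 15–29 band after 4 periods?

After projecting period 1:
Births: 48500 × 0.41 = 19885  |  75000 × 0.372 = 27900 → 47785
15–29: 13000 × 0.962 = 12506
30–44: 48500 × 0.952 = 46172
45+: 75000 × 0.927 + 41000 × 0.331 = 69525 + 13571 = 83096
Net migration: 30–44 + 340 → 46512
Population now: 0–14=47785, 15–29=12506, 30–44=46512, 45+=83096
After projecting period 2:
Births: 12506 × 0.41 = 5127  |  46512 × 0.372 = 17302 → 22429
15–29: 47785 × 0.962 = 45969
30–44: 12506 × 0.952 = 11906
45+: 46512 × 0.927 + 83096 × 0.331 = 43117 + 27505 = 70622
Net migration: 30–44 + 340 → 12246
Population now: 0–14=22429, 15–29=45969, 30–44=12246, 45+=70622
After projecting period 3:
Births: 45969 × 0.41 = 18847  |  12246 × 0.372 = 4556 → 23403
15–29: 22429 × 0.962 = 21577
30–44: 45969 × 0.952 = 43762
45+: 12246 × 0.927 + 70622 × 0.331 = 11352 + 23376 = 34728
Net migration: 30–44 + 340 → 44102
Population now: 0–14=23403, 15–29=21577, 30–44=44102, 45+=34728
After projecting period 4:
Births: 21577 × 0.41 = 8847  |  44102 × 0.372 = 16406 → 25253
15–29: 23403 × 0.962 = 22514
30–44: 21577 × 0.952 = 20541
45+: 44102 × 0.927 + 34728 × 0.331 = 40883 + 11495 = 52378
Net migration: 30–44 + 340 → 20881
Population now: 0–14=25253, 15–29=22514, 30–44=20881, 45+=52378

22514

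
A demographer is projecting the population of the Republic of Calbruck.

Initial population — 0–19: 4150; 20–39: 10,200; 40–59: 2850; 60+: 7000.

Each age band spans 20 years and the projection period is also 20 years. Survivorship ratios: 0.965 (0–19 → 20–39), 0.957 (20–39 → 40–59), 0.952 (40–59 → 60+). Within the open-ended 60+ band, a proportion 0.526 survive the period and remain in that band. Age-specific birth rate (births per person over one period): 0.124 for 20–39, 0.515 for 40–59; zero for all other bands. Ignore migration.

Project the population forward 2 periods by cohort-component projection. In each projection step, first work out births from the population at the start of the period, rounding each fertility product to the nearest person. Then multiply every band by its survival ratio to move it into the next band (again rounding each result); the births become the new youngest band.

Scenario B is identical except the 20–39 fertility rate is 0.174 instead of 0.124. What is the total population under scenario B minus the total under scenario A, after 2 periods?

692

Call the bands 1 to 4, youngest first.
Period 1:
Births: 10200 * 0.124 = 1265 ; 2850 * 0.515 = 1468 ⇒ total 2733
Band 2: 4150 * 0.965 = 4005
Band 3: 10200 * 0.957 = 9761
Band 4: 2850 * 0.952 + 7000 * 0.526 = 2713 + 3682 = 6395
→ [2733, 4005, 9761, 6395]
Period 2:
Births: 4005 * 0.124 = 497 ; 9761 * 0.515 = 5027 ⇒ total 5524
Band 2: 2733 * 0.965 = 2637
Band 3: 4005 * 0.957 = 3833
Band 4: 9761 * 0.952 + 6395 * 0.526 = 9292 + 3364 = 12656
→ [5524, 2637, 3833, 12656]
Scenario A total after 2 periods: 24650
Scenario B projection —
Period 1:
Births: 10200 * 0.174 = 1775 ; 2850 * 0.515 = 1468 ⇒ total 3243
Band 2: 4150 * 0.965 = 4005
Band 3: 10200 * 0.957 = 9761
Band 4: 2850 * 0.952 + 7000 * 0.526 = 2713 + 3682 = 6395
→ [3243, 4005, 9761, 6395]
Period 2:
Births: 4005 * 0.174 = 697 ; 9761 * 0.515 = 5027 ⇒ total 5724
Band 2: 3243 * 0.965 = 3129
Band 3: 4005 * 0.957 = 3833
Band 4: 9761 * 0.952 + 6395 * 0.526 = 9292 + 3364 = 12656
→ [5724, 3129, 3833, 12656]
Scenario B total after 2 periods: 25342
Difference B − A = 25342 − 24650 = 692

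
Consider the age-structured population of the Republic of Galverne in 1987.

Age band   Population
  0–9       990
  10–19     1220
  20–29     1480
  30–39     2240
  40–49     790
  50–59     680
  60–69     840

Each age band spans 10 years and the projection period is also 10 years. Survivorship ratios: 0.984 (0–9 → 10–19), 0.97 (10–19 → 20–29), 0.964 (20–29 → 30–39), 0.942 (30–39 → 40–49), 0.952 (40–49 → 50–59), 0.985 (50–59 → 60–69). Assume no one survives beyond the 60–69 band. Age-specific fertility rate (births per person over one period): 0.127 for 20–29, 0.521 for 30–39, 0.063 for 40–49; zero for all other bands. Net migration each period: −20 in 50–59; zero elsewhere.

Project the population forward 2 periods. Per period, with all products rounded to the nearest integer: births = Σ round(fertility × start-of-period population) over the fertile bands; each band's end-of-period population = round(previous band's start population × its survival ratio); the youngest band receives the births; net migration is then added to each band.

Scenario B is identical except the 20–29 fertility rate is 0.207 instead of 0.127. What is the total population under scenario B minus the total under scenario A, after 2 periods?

After projecting period 1:
Births: 1480 * 0.127 = 188  |  2240 * 0.521 = 1167  |  790 * 0.063 = 50 → total 1405
10–19: 990 * 0.984 = 974
20–29: 1220 * 0.97 = 1183
30–39: 1480 * 0.964 = 1427
40–49: 2240 * 0.942 = 2110
50–59: 790 * 0.952 = 752
60–69: 680 * 0.985 = 670
Net migration: 50–59 − 20 → 732
End of period: [1405, 974, 1183, 1427, 2110, 732, 670]
After projecting period 2:
Births: 1183 * 0.127 = 150  |  1427 * 0.521 = 743  |  2110 * 0.063 = 133 → total 1026
10–19: 1405 * 0.984 = 1383
20–29: 974 * 0.97 = 945
30–39: 1183 * 0.964 = 1140
40–49: 1427 * 0.942 = 1344
50–59: 2110 * 0.952 = 2009
60–69: 732 * 0.985 = 721
Net migration: 50–59 − 20 → 1989
End of period: [1026, 1383, 945, 1140, 1344, 1989, 721]
Scenario A total after 2 periods: 8548
Scenario B projection —
After projecting period 1:
Births: 1480 * 0.207 = 306  |  2240 * 0.521 = 1167  |  790 * 0.063 = 50 → total 1523
10–19: 990 * 0.984 = 974
20–29: 1220 * 0.97 = 1183
30–39: 1480 * 0.964 = 1427
40–49: 2240 * 0.942 = 2110
50–59: 790 * 0.952 = 752
60–69: 680 * 0.985 = 670
Net migration: 50–59 − 20 → 732
End of period: [1523, 974, 1183, 1427, 2110, 732, 670]
After projecting period 2:
Births: 1183 * 0.207 = 245  |  1427 * 0.521 = 743  |  2110 * 0.063 = 133 → total 1121
10–19: 1523 * 0.984 = 1499
20–29: 974 * 0.97 = 945
30–39: 1183 * 0.964 = 1140
40–49: 1427 * 0.942 = 1344
50–59: 2110 * 0.952 = 2009
60–69: 732 * 0.985 = 721
Net migration: 50–59 − 20 → 1989
End of period: [1121, 1499, 945, 1140, 1344, 1989, 721]
Scenario B total after 2 periods: 8759
Difference B − A = 8759 − 8548 = 211

211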